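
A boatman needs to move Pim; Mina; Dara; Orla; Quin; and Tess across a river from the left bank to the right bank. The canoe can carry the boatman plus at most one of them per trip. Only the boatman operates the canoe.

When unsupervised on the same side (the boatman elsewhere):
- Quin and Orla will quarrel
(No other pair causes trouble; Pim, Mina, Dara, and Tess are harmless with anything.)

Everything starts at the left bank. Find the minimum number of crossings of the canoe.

Counting alone: the boatman can take at most 1 across per trip to the right bank, so moving all 6 needs at least 6 loaded trips out, with a return between consecutive ones — at least 11 crossings.
The plan below uses exactly 11 crossings, so it is optimal:
1. Boatman goes to the right bank with Orla.  [the left bank: Dara, Mina, Pim, Quin, Tess | the right bank: Orla]
2. Boatman goes back to the left bank alone.  [the left bank: Dara, Mina, Pim, Quin, Tess | the right bank: Orla]
3. Boatman goes to the right bank with Pim.  [the left bank: Dara, Mina, Quin, Tess | the right bank: Orla, Pim]
4. Boatman goes back to the left bank alone.  [the left bank: Dara, Mina, Quin, Tess | the right bank: Orla, Pim]
5. Boatman goes to the right bank with Mina.  [the left bank: Dara, Quin, Tess | the right bank: Mina, Orla, Pim]
6. Boatman goes back to the left bank alone.  [the left bank: Dara, Quin, Tess | the right bank: Mina, Orla, Pim]
7. Boatman goes to the right bank with Dara.  [the left bank: Quin, Tess | the right bank: Dara, Mina, Orla, Pim]
8. Boatman goes back to the left bank alone.  [the left bank: Quin, Tess | the right bank: Dara, Mina, Orla, Pim]
9. Boatman goes to the right bank with Tess.  [the left bank: Quin | the right bank: Dara, Mina, Orla, Pim, Tess]
10. Boatman goes back to the left bank alone.  [the left bank: Quin | the right bank: Dara, Mina, Orla, Pim, Tess]
11. Boatman goes to the right bank with Quin.  [the left bank: — | the right bank: Dara, Mina, Orla, Pim, Quin, Tess]

11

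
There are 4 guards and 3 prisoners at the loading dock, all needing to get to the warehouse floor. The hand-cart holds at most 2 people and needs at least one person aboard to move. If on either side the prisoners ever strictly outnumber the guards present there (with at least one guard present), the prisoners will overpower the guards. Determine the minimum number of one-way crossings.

11

Counting alone: each trip to the warehouse floor takes at most 2 across and each return brings at least 1 back, so after t trips out (and t−1 returns) at most 2t − (t−1) of the 7 are across; that first reaches 7 at t = 6, so at least 11 crossings are needed.
The plan below uses exactly 11 crossings, so it is optimal:
1. 2 prisoners → the warehouse floor.  (the loading dock: 4G 1P; the warehouse floor: 0G 2P)
2. 1 prisoner ← the loading dock.  (the loading dock: 4G 2P; the warehouse floor: 0G 1P)
3. 2 prisoners → the warehouse floor.  (the loading dock: 4G 0P; the warehouse floor: 0G 3P)
4. 1 prisoner ← the loading dock.  (the loading dock: 4G 1P; the warehouse floor: 0G 2P)
5. 2 guards → the warehouse floor.  (the loading dock: 2G 1P; the warehouse floor: 2G 2P)
6. 1 prisoner ← the loading dock.  (the loading dock: 2G 2P; the warehouse floor: 2G 1P)
7. 1 guard and 1 prisoner → the warehouse floor.  (the loading dock: 1G 1P; the warehouse floor: 3G 2P)
8. 1 guard ← the loading dock.  (the loading dock: 2G 1P; the warehouse floor: 2G 2P)
9. 1 guard and 1 prisoner → the warehouse floor.  (the loading dock: 1G 0P; the warehouse floor: 3G 3P)
10. 1 prisoner ← the loading dock.  (the loading dock: 1G 1P; the warehouse floor: 3G 2P)
11. 1 guard and 1 prisoner → the warehouse floor.  (the loading dock: 0G 0P; the warehouse floor: 4G 3P)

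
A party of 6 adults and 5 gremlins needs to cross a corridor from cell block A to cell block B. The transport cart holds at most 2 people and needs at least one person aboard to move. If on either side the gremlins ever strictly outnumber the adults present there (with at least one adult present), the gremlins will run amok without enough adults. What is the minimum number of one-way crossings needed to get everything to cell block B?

Counting alone: each trip to cell block B takes at most 2 across and each return brings at least 1 back, so after t trips out (and t−1 returns) at most 2t − (t−1) of the 11 are across; that first reaches 11 at t = 10, so at least 19 crossings are needed.
The plan below uses exactly 19 crossings, so it is optimal:
1. 2 gremlins → cell block B.  (cell block A: 6A 3G; cell block B: 0A 2G)
2. 1 gremlin ← cell block A.  (cell block A: 6A 4G; cell block B: 0A 1G)
3. 2 gremlins → cell block B.  (cell block A: 6A 2G; cell block B: 0A 3G)
4. 1 gremlin ← cell block A.  (cell block A: 6A 3G; cell block B: 0A 2G)
5. 2 adults → cell block B.  (cell block A: 4A 3G; cell block B: 2A 2G)
6. 1 gremlin ← cell block A.  (cell block A: 4A 4G; cell block B: 2A 1G)
7. 1 adult and 1 gremlin → cell block B.  (cell block A: 3A 3G; cell block B: 3A 2G)
8. 1 adult ← cell block A.  (cell block A: 4A 3G; cell block B: 2A 2G)
9. 1 adult and 1 gremlin → cell block B.  (cell block A: 3A 2G; cell block B: 3A 3G)
10. 1 gremlin ← cell block A.  (cell block A: 3A 3G; cell block B: 3A 2G)
11. 1 adult and 1 gremlin → cell block B.  (cell block A: 2A 2G; cell block B: 4A 3G)
12. 1 adult ← cell block A.  (cell block A: 3A 2G; cell block B: 3A 3G)
13. 1 adult and 1 gremlin → cell block B.  (cell block A: 2A 1G; cell block B: 4A 4G)
14. 1 gremlin ← cell block A.  (cell block A: 2A 2G; cell block B: 4A 3G)
15. 1 adult and 1 gremlin → cell block B.  (cell block A: 1A 1G; cell block B: 5A 4G)
16. 1 adult ← cell block A.  (cell block A: 2A 1G; cell block B: 4A 4G)
17. 1 adult and 1 gremlin → cell block B.  (cell block A: 1A 0G; cell block B: 5A 5G)
18. 1 gremlin ← cell block A.  (cell block A: 1A 1G; cell block B: 5A 4G)
19. 1 adult and 1 gremlin → cell block B.  (cell block A: 0A 0G; cell block B: 6A 5G)

19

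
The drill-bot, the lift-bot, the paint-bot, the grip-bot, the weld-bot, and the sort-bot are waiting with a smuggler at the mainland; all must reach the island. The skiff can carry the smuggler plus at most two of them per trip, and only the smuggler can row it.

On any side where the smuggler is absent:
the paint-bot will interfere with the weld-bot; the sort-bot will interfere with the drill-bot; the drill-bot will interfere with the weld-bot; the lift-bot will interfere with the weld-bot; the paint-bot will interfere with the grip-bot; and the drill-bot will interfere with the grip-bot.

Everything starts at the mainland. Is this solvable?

Whatever the first load, the items left behind include a forbidden pair without the smuggler. No opening move is safe, so no plan exists.

No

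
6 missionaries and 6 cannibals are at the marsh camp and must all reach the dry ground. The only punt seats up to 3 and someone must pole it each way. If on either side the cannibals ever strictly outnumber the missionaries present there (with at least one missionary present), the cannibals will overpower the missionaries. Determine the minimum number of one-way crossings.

impossible

Following every safe sequence of crossings from the start, the most of the 12 that can be at the dry ground as the punt arrives there on crossings 1, 3, 5 is 3, 5, 6 respectively; the best ever achieved is 6 of 12.
From crossing 7 on, no configuration arises that was not already reachable earlier: only 17 distinct safe configurations (who is on which side, and where the punt is) can ever be reached, none of them has everyone across, and every continuation just revisits them. They are: 0 missionaries + 0 cannibals across (punt back at the start); 0 missionaries + 1 cannibal across (punt there); 0 missionaries + 1 cannibal across (punt back at the start); 0 missionaries + 2 cannibals across (punt there); 0 missionaries + 2 cannibals across (punt back at the start); 0 missionaries + 3 cannibals across (punt there); 0 missionaries + 3 cannibals across (punt back at the start); 0 missionaries + 4 cannibals across (punt there); 0 missionaries + 4 cannibals across (punt back at the start); 0 missionaries + 5 cannibals across (punt there); 0 missionaries + 5 cannibals across (punt back at the start); 0 missionaries + 6 cannibals across (punt there); 1 missionary + 1 cannibal across (punt there); 1 missionary + 1 cannibal across (punt back at the start); 2 missionaries + 2 cannibals across (punt there); 2 missionaries + 2 cannibals across (punt back at the start); 3 missionaries + 3 cannibals across (punt there). So no valid plan exists.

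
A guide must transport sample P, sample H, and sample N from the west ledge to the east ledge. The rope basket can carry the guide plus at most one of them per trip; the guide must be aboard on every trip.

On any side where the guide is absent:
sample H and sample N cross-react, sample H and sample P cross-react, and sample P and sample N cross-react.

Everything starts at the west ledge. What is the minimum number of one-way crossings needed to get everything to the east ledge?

impossible

Whatever the first load, the items left behind include a forbidden pair without the guide. No opening move is safe, so no plan exists.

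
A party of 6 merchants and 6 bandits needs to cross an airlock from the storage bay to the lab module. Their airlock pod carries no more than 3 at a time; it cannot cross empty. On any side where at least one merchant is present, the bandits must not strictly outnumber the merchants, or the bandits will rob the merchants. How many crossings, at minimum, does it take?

Following every safe sequence of crossings from the start, the most of the 12 that can be at the lab module as the airlock pod arrives there on crossings 1, 3, 5 is 3, 5, 6 respectively; the best ever achieved is 6 of 12.
From crossing 7 on, no configuration arises that was not already reachable earlier: only 17 distinct safe configurations (who is on which side, and where the airlock pod is) can ever be reached, none of them has everyone across, and every continuation just revisits them. They are: 0 merchants + 0 bandits across (airlock pod back at the start); 0 merchants + 1 bandit across (airlock pod there); 0 merchants + 1 bandit across (airlock pod back at the start); 0 merchants + 2 bandits across (airlock pod there); 0 merchants + 2 bandits across (airlock pod back at the start); 0 merchants + 3 bandits across (airlock pod there); 0 merchants + 3 bandits across (airlock pod back at the start); 0 merchants + 4 bandits across (airlock pod there); 0 merchants + 4 bandits across (airlock pod back at the start); 0 merchants + 5 bandits across (airlock pod there); 0 merchants + 5 bandits across (airlock pod back at the start); 0 merchants + 6 bandits across (airlock pod there); 1 merchant + 1 bandit across (airlock pod there); 1 merchant + 1 bandit across (airlock pod back at the start); 2 merchants + 2 bandits across (airlock pod there); 2 merchants + 2 bandits across (airlock pod back at the start); 3 merchants + 3 bandits across (airlock pod there). So no valid plan exists.

impossible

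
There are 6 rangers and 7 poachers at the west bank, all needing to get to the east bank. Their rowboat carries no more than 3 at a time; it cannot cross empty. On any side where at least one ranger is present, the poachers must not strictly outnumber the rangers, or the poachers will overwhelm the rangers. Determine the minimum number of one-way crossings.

impossible

The poachers already outnumber the rangers at the west bank before anyone moves, so the starting position itself is disallowed.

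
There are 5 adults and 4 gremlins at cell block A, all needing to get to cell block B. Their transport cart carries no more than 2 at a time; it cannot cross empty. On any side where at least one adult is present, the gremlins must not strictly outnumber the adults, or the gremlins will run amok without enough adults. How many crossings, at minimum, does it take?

Counting alone: each trip to cell block B takes at most 2 across and each return brings at least 1 back, so after t trips out (and t−1 returns) at most 2t − (t−1) of the 9 are across; that first reaches 9 at t = 8, so at least 15 crossings are needed.
The plan below uses exactly 15 crossings, so it is optimal:
1. 2 gremlins → cell block B.  (cell block A: 5A 2G; cell block B: 0A 2G)
2. 1 gremlin ← cell block A.  (cell block A: 5A 3G; cell block B: 0A 1G)
3. 2 gremlins → cell block B.  (cell block A: 5A 1G; cell block B: 0A 3G)
4. 1 gremlin ← cell block A.  (cell block A: 5A 2G; cell block B: 0A 2G)
5. 2 adults → cell block B.  (cell block A: 3A 2G; cell block B: 2A 2G)
6. 1 gremlin ← cell block A.  (cell block A: 3A 3G; cell block B: 2A 1G)
7. 1 adult and 1 gremlin → cell block B.  (cell block A: 2A 2G; cell block B: 3A 2G)
8. 1 adult ← cell block A.  (cell block A: 3A 2G; cell block B: 2A 2G)
9. 1 adult and 1 gremlin → cell block B.  (cell block A: 2A 1G; cell block B: 3A 3G)
10. 1 gremlin ← cell block A.  (cell block A: 2A 2G; cell block B: 3A 2G)
11. 1 adult and 1 gremlin → cell block B.  (cell block A: 1A 1G; cell block B: 4A 3G)
12. 1 adult ← cell block A.  (cell block A: 2A 1G; cell block B: 3A 3G)
13. 1 adult and 1 gremlin → cell block B.  (cell block A: 1A 0G; cell block B: 4A 4G)
14. 1 gremlin ← cell block A.  (cell block A: 1A 1G; cell block B: 4A 3G)
15. 1 adult and 1 gremlin → cell block B.  (cell block A: 0A 0G; cell block B: 5A 4G)

15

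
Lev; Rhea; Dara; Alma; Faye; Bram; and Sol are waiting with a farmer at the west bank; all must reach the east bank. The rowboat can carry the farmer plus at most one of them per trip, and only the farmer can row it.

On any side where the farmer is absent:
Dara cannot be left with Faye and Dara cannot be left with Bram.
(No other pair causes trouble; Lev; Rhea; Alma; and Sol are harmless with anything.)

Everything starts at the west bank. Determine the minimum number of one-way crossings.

Counting alone: the farmer can take at most 1 across per trip to the east bank, so moving all 7 needs at least 7 loaded trips out, with a return between consecutive ones — at least 13 crossings.
The safety rule pushes this higher. Following every safe sequence of crossings, the most of the 7 that can be at the east bank as the rowboat arrives there on crossing 13 is 6 — never all 7.
So no plan with fewer than 15 crossings exists, and this one achieves 15:
1. Farmer goes to the east bank with Dara.  [the west bank: Alma, Bram, Faye, Lev, Rhea, Sol | the east bank: Dara]
2. Farmer goes back to the west bank alone.  [the west bank: Alma, Bram, Faye, Lev, Rhea, Sol | the east bank: Dara]
3. Farmer goes to the east bank with Lev.  [the west bank: Alma, Bram, Faye, Rhea, Sol | the east bank: Dara, Lev]
4. Farmer goes back to the west bank alone.  [the west bank: Alma, Bram, Faye, Rhea, Sol | the east bank: Dara, Lev]
5. Farmer goes to the east bank with Rhea.  [the west bank: Alma, Bram, Faye, Sol | the east bank: Dara, Lev, Rhea]
6. Farmer goes back to the west bank alone.  [the west bank: Alma, Bram, Faye, Sol | the east bank: Dara, Lev, Rhea]
7. Farmer goes to the east bank with Alma.  [the west bank: Bram, Faye, Sol | the east bank: Alma, Dara, Lev, Rhea]
8. Farmer goes back to the west bank alone.  [the west bank: Bram, Faye, Sol | the east bank: Alma, Dara, Lev, Rhea]
9. Farmer goes to the east bank with Faye.  [the west bank: Bram, Sol | the east bank: Alma, Dara, Faye, Lev, Rhea]
10. Farmer goes back to the west bank with Dara.  [the west bank: Bram, Dara, Sol | the east bank: Alma, Faye, Lev, Rhea]
11. Farmer goes to the east bank with Bram.  [the west bank: Dara, Sol | the east bank: Alma, Bram, Faye, Lev, Rhea]
12. Farmer goes back to the west bank alone.  [the west bank: Dara, Sol | the east bank: Alma, Bram, Faye, Lev, Rhea]
13. Farmer goes to the east bank with Sol.  [the west bank: Dara | the east bank: Alma, Bram, Faye, Lev, Rhea, Sol]
14. Farmer goes back to the west bank alone.  [the west bank: Dara | the east bank: Alma, Bram, Faye, Lev, Rhea, Sol]
15. Farmer goes to the east bank with Dara.  [the west bank: — | the east bank: Alma, Bram, Dara, Faye, Lev, Rhea, Sol]

15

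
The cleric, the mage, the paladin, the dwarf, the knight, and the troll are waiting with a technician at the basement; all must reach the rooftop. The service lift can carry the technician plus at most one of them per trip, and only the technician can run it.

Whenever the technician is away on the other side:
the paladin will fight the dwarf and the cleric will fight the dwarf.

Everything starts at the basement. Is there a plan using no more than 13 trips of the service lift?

Yes

Yes — this plan uses 13 crossings (≤ 13):
1. Technician goes to the rooftop with the dwarf.
2. Technician goes back to the basement alone.
3. Technician goes to the rooftop with the cleric.
4. Technician goes back to the basement with the dwarf.
5. Technician goes to the rooftop with the paladin.
6. Technician goes back to the basement alone.
7. Technician goes to the rooftop with the mage.
8. Technician goes back to the basement alone.
9. Technician goes to the rooftop with the knight.
10. Technician goes back to the basement alone.
11. Technician goes to the rooftop with the troll.
12. Technician goes back to the basement alone.
13. Technician goes to the rooftop with the dwarf.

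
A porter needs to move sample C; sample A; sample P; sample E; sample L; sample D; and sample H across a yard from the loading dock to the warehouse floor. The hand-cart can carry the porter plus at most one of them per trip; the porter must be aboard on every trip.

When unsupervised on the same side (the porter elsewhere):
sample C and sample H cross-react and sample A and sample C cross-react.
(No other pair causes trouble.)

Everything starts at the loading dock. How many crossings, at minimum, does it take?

Counting alone: the porter can take at most 1 across per trip to the warehouse floor, so moving all 7 needs at least 7 loaded trips out, with a return between consecutive ones — at least 13 crossings.
The safety rule pushes this higher. Following every safe sequence of crossings, the most of the 7 that can be at the warehouse floor as the hand-cart arrives there on crossing 13 is 6 — never all 7.
So no plan with fewer than 15 crossings exists, and this one achieves 15:
1. Porter goes to the warehouse floor with sample C.  [the loading dock: sample A, sample D, sample E, sample H, sample L, sample P | the warehouse floor: sample C]
2. Porter goes back to the loading dock alone.  [the loading dock: sample A, sample D, sample E, sample H, sample L, sample P | the warehouse floor: sample C]
3. Porter goes to the warehouse floor with sample A.  [the loading dock: sample D, sample E, sample H, sample L, sample P | the warehouse floor: sample A, sample C]
4. Porter goes back to the loading dock with sample C.  [the loading dock: sample C, sample D, sample E, sample H, sample L, sample P | the warehouse floor: sample A]
5. Porter goes to the warehouse floor with sample H.  [the loading dock: sample C, sample D, sample E, sample L, sample P | the warehouse floor: sample A, sample H]
6. Porter goes back to the loading dock alone.  [the loading dock: sample C, sample D, sample E, sample L, sample P | the warehouse floor: sample A, sample H]
7. Porter goes to the warehouse floor with sample P.  [the loading dock: sample C, sample D, sample E, sample L | the warehouse floor: sample A, sample H, sample P]
8. Porter goes back to the loading dock alone.  [the loading dock: sample C, sample D, sample E, sample L | the warehouse floor: sample A, sample H, sample P]
9. Porter goes to the warehouse floor with sample E.  [the loading dock: sample C, sample D, sample L | the warehouse floor: sample A, sample E, sample H, sample P]
10. Porter goes back to the loading dock alone.  [the loading dock: sample C, sample D, sample L | the warehouse floor: sample A, sample E, sample H, sample P]
11. Porter goes to the warehouse floor with sample L.  [the loading dock: sample C, sample D | the warehouse floor: sample A, sample E, sample H, sample L, sample P]
12. Porter goes back to the loading dock alone.  [the loading dock: sample C, sample D | the warehouse floor: sample A, sample E, sample H, sample L, sample P]
13. Porter goes to the warehouse floor with sample D.  [the loading dock: sample C | the warehouse floor: sample A, sample D, sample E, sample H, sample L, sample P]
14. Porter goes back to the loading dock alone.  [the loading dock: sample C | the warehouse floor: sample A, sample D, sample E, sample H, sample L, sample P]
15. Porter goes to the warehouse floor with sample C.  [the loading dock: — | the warehouse floor: sample A, sample C, sample D, sample E, sample H, sample L, sample P]

15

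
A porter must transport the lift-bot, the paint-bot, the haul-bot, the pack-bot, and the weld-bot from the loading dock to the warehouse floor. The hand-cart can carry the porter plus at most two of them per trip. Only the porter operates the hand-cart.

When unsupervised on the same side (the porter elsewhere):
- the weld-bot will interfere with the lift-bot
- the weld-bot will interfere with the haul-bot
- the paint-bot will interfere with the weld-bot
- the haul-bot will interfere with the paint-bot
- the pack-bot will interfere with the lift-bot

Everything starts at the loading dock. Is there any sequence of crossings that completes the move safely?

No

Whatever the first load, the items left behind include a forbidden pair without the porter. No opening move is safe, so no plan exists.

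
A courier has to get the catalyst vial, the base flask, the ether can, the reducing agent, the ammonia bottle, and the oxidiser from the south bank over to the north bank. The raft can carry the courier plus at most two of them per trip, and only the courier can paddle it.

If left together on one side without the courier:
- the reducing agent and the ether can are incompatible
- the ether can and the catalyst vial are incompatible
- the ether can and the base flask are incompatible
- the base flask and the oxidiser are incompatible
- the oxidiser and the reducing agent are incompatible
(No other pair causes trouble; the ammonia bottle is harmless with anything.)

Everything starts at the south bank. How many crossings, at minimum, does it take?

Counting alone: the courier can take at most 2 across per trip to the north bank, so moving all 6 needs at least 3 loaded trips out, with a return between consecutive ones — at least 5 crossings.
The safety rule pushes this higher. Following every safe sequence of crossings, the most of the 6 that can be at the north bank as the raft arrives there on crossing 5 is 5 — never all 6.
So no plan with fewer than 7 crossings exists, and this one achieves 7:
1. Courier goes to the north bank with the ether can and the oxidiser.
2. Courier goes back to the south bank alone.
3. Courier goes to the north bank with the base flask and the catalyst vial.
4. Courier goes back to the south bank with the ether can and the oxidiser.
5. Courier goes to the north bank with the ammonia bottle and the reducing agent.
6. Courier goes back to the south bank alone.
7. Courier goes to the north bank with the ether can and the oxidiser.

7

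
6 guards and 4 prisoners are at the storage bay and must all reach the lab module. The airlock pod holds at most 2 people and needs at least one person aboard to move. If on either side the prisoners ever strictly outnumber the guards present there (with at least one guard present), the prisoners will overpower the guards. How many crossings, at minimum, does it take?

17

Counting alone: each trip to the lab module takes at most 2 across and each return brings at least 1 back, so after t trips out (and t−1 returns) at most 2t − (t−1) of the 10 are across; that first reaches 10 at t = 9, so at least 17 crossings are needed.
The plan below uses exactly 17 crossings, so it is optimal:
1. 2 prisoners → the lab module.  (the storage bay: 6G 2P; the lab module: 0G 2P)
2. 1 prisoner ← the storage bay.  (the storage bay: 6G 3P; the lab module: 0G 1P)
3. 2 prisoners → the lab module.  (the storage bay: 6G 1P; the lab module: 0G 3P)
4. 1 prisoner ← the storage bay.  (the storage bay: 6G 2P; the lab module: 0G 2P)
5. 2 guards → the lab module.  (the storage bay: 4G 2P; the lab module: 2G 2P)
6. 1 prisoner ← the storage bay.  (the storage bay: 4G 3P; the lab module: 2G 1P)
7. 1 guard and 1 prisoner → the lab module.  (the storage bay: 3G 2P; the lab module: 3G 2P)
8. 1 prisoner ← the storage bay.  (the storage bay: 3G 3P; the lab module: 3G 1P)
9. 2 prisoners → the lab module.  (the storage bay: 3G 1P; the lab module: 3G 3P)
10. 1 prisoner ← the storage bay.  (the storage bay: 3G 2P; the lab module: 3G 2P)
11. 1 guard and 1 prisoner → the lab module.  (the storage bay: 2G 1P; the lab module: 4G 3P)
12. 1 prisoner ← the storage bay.  (the storage bay: 2G 2P; the lab module: 4G 2P)
13. 2 prisoners → the lab module.  (the storage bay: 2G 0P; the lab module: 4G 4P)
14. 1 prisoner ← the storage bay.  (the storage bay: 2G 1P; the lab module: 4G 3P)
15. 1 guard and 1 prisoner → the lab module.  (the storage bay: 1G 0P; the lab module: 5G 4P)
16. 1 prisoner ← the storage bay.  (the storage bay: 1G 1P; the lab module: 5G 3P)
17. 1 guard and 1 prisoner → the lab module.  (the storage bay: 0G 0P; the lab module: 6G 4P)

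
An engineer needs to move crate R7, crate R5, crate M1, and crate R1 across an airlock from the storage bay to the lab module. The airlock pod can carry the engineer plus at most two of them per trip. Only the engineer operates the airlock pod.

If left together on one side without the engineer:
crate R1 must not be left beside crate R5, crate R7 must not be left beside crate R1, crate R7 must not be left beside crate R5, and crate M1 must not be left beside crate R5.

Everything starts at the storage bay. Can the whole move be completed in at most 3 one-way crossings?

No

Counting alone: the engineer can take at most 2 across per trip to the lab module, so moving all 4 needs at least 2 loaded trips out, with a return between consecutive ones — at least 3 crossings.
The safety rule pushes this higher. Following every safe sequence of crossings, the most of the 4 that can be at the lab module as the airlock pod arrives there on crossing 3 is 3 — never all 4.
So the move cannot be finished within 3 crossings. (The shortest complete plan takes 5:)
1. Engineer goes to the lab module with crate R5 and crate R7.
2. Engineer goes back to the storage bay with crate R7.
3. Engineer goes to the lab module with crate M1 and crate R7.
4. Engineer goes back to the storage bay with crate R5.
5. Engineer goes to the lab module with crate R1 and crate R5.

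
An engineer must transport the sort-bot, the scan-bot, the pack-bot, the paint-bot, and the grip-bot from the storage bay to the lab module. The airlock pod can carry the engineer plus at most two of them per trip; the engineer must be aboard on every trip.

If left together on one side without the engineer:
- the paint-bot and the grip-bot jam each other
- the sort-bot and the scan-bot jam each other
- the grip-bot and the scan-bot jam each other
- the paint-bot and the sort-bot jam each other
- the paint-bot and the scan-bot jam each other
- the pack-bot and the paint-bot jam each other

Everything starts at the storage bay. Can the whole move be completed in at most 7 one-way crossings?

Yes

Yes — this plan uses 7 crossings (≤ 7):
1. Engineer goes to the lab module with the paint-bot and the scan-bot.
2. Engineer goes back to the storage bay with the scan-bot.
3. Engineer goes to the lab module with the grip-bot and the sort-bot.
4. Engineer goes back to the storage bay with the paint-bot.
5. Engineer goes to the lab module with the pack-bot and the scan-bot.
6. Engineer goes back to the storage bay with the scan-bot.
7. Engineer goes to the lab module with the paint-bot and the scan-bot.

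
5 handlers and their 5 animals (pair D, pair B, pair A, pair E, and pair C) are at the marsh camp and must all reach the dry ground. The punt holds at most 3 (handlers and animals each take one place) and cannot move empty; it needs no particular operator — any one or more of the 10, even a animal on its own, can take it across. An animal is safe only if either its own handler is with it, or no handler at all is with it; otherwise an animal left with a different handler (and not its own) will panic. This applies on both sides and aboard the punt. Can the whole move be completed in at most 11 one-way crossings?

Yes — this plan uses 11 crossings (≤ 11):
1. animal D and handler D cross → the dry ground.
2. handler D crosses ← the marsh camp.
3. animal A, animal B, and animal E cross → the dry ground.
4. animal D crosses ← the marsh camp.
5. handler A, handler B, and handler E cross → the dry ground.
6. animal B and handler B cross ← the marsh camp.
7. handler B, handler C, and handler D cross → the dry ground.
8. animal A crosses ← the marsh camp.
9. animal B and animal D cross → the dry ground.
10. animal D crosses ← the marsh camp.
11. animal A, animal C, and animal D cross → the dry ground.

Yes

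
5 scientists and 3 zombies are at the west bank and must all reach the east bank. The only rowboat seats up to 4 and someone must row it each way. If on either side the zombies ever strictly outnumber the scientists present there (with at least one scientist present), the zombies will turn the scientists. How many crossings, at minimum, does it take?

5

Counting alone: each trip to the east bank takes at most 4 across and each return brings at least 1 back, so after t trips out (and t−1 returns) at most 4t − (t−1) of the 8 are across; that first reaches 8 at t = 3, so at least 5 crossings are needed.
The plan below uses exactly 5 crossings, so it is optimal:
1. 2 zombies → the east bank.  (the west bank: 5S 1Z; the east bank: 0S 2Z)
2. 1 zombie ← the west bank.  (the west bank: 5S 2Z; the east bank: 0S 1Z)
3. 3 scientists and 1 zombie → the east bank.  (the west bank: 2S 1Z; the east bank: 3S 2Z)
4. 1 zombie ← the west bank.  (the west bank: 2S 2Z; the east bank: 3S 1Z)
5. 2 scientists and 2 zombies → the east bank.  (the west bank: 0S 0Z; the east bank: 5S 3Z)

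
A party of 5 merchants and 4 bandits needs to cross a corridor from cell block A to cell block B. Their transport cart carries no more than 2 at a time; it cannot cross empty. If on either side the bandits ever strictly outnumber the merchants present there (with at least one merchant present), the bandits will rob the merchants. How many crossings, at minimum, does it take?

Counting alone: each trip to cell block B takes at most 2 across and each return brings at least 1 back, so after t trips out (and t−1 returns) at most 2t − (t−1) of the 9 are across; that first reaches 9 at t = 8, so at least 15 crossings are needed.
The plan below uses exactly 15 crossings, so it is optimal:
1. 2 bandits → cell block B.  (cell block A: 5M 2B; cell block B: 0M 2B)
2. 1 bandit ← cell block A.  (cell block A: 5M 3B; cell block B: 0M 1B)
3. 2 bandits → cell block B.  (cell block A: 5M 1B; cell block B: 0M 3B)
4. 1 bandit ← cell block A.  (cell block A: 5M 2B; cell block B: 0M 2B)
5. 2 merchants → cell block B.  (cell block A: 3M 2B; cell block B: 2M 2B)
6. 1 bandit ← cell block A.  (cell block A: 3M 3B; cell block B: 2M 1B)
7. 1 merchant and 1 bandit → cell block B.  (cell block A: 2M 2B; cell block B: 3M 2B)
8. 1 merchant ← cell block A.  (cell block A: 3M 2B; cell block B: 2M 2B)
9. 1 merchant and 1 bandit → cell block B.  (cell block A: 2M 1B; cell block B: 3M 3B)
10. 1 bandit ← cell block A.  (cell block A: 2M 2B; cell block B: 3M 2B)
11. 1 merchant and 1 bandit → cell block B.  (cell block A: 1M 1B; cell block B: 4M 3B)
12. 1 merchant ← cell block A.  (cell block A: 2M 1B; cell block B: 3M 3B)
13. 1 merchant and 1 bandit → cell block B.  (cell block A: 1M 0B; cell block B: 4M 4B)
14. 1 bandit ← cell block A.  (cell block A: 1M 1B; cell block B: 4M 3B)
15. 1 merchant and 1 bandit → cell block B.  (cell block A: 0M 0B; cell block B: 5M 4B)

15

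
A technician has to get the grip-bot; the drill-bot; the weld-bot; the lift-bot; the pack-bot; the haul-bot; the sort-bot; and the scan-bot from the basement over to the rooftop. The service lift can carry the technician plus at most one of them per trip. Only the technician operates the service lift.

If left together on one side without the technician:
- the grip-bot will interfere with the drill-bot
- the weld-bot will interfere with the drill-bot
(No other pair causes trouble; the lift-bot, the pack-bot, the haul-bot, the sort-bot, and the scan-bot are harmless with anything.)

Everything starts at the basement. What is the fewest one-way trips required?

Counting alone: the technician can take at most 1 across per trip to the rooftop, so moving all 8 needs at least 8 loaded trips out, with a return between consecutive ones — at least 15 crossings.
The safety rule pushes this higher. Following every safe sequence of crossings, the most of the 8 that can be at the rooftop as the service lift arrives there on crossing 15 is 7 — never all 8.
So no plan with fewer than 17 crossings exists, and this one achieves 17:
1. Technician goes to the rooftop with the drill-bot.
2. Technician goes back to the basement alone.
3. Technician goes to the rooftop with the grip-bot.
4. Technician goes back to the basement with the drill-bot.
5. Technician goes to the rooftop with the weld-bot.
6. Technician goes back to the basement alone.
7. Technician goes to the rooftop with the lift-bot.
8. Technician goes back to the basement alone.
9. Technician goes to the rooftop with the pack-bot.
10. Technician goes back to the basement alone.
11. Technician goes to the rooftop with the haul-bot.
12. Technician goes back to the basement alone.
13. Technician goes to the rooftop with the sort-bot.
14. Technician goes back to the basement alone.
15. Technician goes to the rooftop with the scan-bot.
16. Technician goes back to the basement alone.
17. Technician goes to the rooftop with the drill-bot.

17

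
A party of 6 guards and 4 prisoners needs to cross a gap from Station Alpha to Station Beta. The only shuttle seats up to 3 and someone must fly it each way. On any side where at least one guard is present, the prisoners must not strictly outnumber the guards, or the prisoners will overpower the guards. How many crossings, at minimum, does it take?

Counting alone: each trip to Station Beta takes at most 3 across and each return brings at least 1 back, so after t trips out (and t−1 returns) at most 3t − (t−1) of the 10 are across; that first reaches 10 at t = 5, so at least 9 crossings are needed.
The plan below uses exactly 9 crossings, so it is optimal:
1. 2 prisoners → Station Beta.  (Station Alpha: 6G 2P; Station Beta: 0G 2P)
2. 1 prisoner ← Station Alpha.  (Station Alpha: 6G 3P; Station Beta: 0G 1P)
3. 3 prisoners → Station Beta.  (Station Alpha: 6G 0P; Station Beta: 0G 4P)
4. 1 prisoner ← Station Alpha.  (Station Alpha: 6G 1P; Station Beta: 0G 3P)
5. 3 guards → Station Beta.  (Station Alpha: 3G 1P; Station Beta: 3G 3P)
6. 1 prisoner ← Station Alpha.  (Station Alpha: 3G 2P; Station Beta: 3G 2P)
7. 1 guard and 2 prisoners → Station Beta.  (Station Alpha: 2G 0P; Station Beta: 4G 4P)
8. 1 prisoner ← Station Alpha.  (Station Alpha: 2G 1P; Station Beta: 4G 3P)
9. 2 guards and 1 prisoner → Station Beta.  (Station Alpha: 0G 0P; Station Beta: 6G 4P)

9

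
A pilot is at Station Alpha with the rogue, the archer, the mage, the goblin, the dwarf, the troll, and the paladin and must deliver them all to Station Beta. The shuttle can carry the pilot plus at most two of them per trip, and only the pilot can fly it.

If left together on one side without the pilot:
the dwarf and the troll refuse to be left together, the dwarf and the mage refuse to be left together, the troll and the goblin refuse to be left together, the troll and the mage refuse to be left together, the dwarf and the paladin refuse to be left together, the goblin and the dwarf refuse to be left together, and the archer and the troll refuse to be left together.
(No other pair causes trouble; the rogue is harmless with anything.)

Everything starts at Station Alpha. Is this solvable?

1. Pilot goes to Station Beta with the dwarf and the troll.  [Station Alpha: the archer, the goblin, the mage, the paladin, the rogue | Station Beta: the dwarf, the troll]
2. Pilot goes back to Station Alpha with the dwarf.  [Station Alpha: the archer, the dwarf, the goblin, the mage, the paladin, the rogue | Station Beta: the troll]
3. Pilot goes to Station Beta with the dwarf and the rogue.  [Station Alpha: the archer, the goblin, the mage, the paladin | Station Beta: the dwarf, the rogue, the troll]
4. Pilot goes back to Station Alpha with the dwarf.  [Station Alpha: the archer, the dwarf, the goblin, the mage, the paladin | Station Beta: the rogue, the troll]
5. Pilot goes to Station Beta with the archer and the dwarf.  [Station Alpha: the goblin, the mage, the paladin | Station Beta: the archer, the dwarf, the rogue, the troll]
6. Pilot goes back to Station Alpha with the troll.  [Station Alpha: the goblin, the mage, the paladin, the troll | Station Beta: the archer, the dwarf, the rogue]
7. Pilot goes to Station Beta with the goblin and the mage.  [Station Alpha: the paladin, the troll | Station Beta: the archer, the dwarf, the goblin, the mage, the rogue]
8. Pilot goes back to Station Alpha with the dwarf.  [Station Alpha: the dwarf, the paladin, the troll | Station Beta: the archer, the goblin, the mage, the rogue]
9. Pilot goes to Station Beta with the dwarf and the paladin.  [Station Alpha: the troll | Station Beta: the archer, the dwarf, the goblin, the mage, the paladin, the rogue]
10. Pilot goes back to Station Alpha with the dwarf.  [Station Alpha: the dwarf, the troll | Station Beta: the archer, the goblin, the mage, the paladin, the rogue]
11. Pilot goes to Station Beta with the dwarf and the troll.  [Station Alpha: — | Station Beta: the archer, the dwarf, the goblin, the mage, the paladin, the rogue, the troll]

Yes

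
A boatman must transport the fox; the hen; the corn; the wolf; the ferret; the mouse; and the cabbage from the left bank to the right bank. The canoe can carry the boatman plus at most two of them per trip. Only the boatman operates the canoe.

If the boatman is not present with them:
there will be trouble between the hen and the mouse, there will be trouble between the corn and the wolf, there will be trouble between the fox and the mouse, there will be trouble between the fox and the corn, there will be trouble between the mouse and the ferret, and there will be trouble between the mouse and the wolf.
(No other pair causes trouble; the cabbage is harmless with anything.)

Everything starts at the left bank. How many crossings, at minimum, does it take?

9

Counting alone: the boatman can take at most 2 across per trip to the right bank, so moving all 7 needs at least 4 loaded trips out, with a return between consecutive ones — at least 7 crossings.
The safety rule pushes this higher. Following every safe sequence of crossings, the most of the 7 that can be at the right bank as the canoe arrives there on crossing 7 is 6 — never all 7.
So no plan with fewer than 9 crossings exists, and this one achieves 9:
1. Boatman goes to the right bank with the corn and the mouse.  [the left bank: the cabbage, the ferret, the fox, the hen, the wolf | the right bank: the corn, the mouse]
2. Boatman goes back to the left bank alone.  [the left bank: the cabbage, the ferret, the fox, the hen, the wolf | the right bank: the corn, the mouse]
3. Boatman goes to the right bank with the cabbage.  [the left bank: the ferret, the fox, the hen, the wolf | the right bank: the cabbage, the corn, the mouse]
4. Boatman goes back to the left bank alone.  [the left bank: the ferret, the fox, the hen, the wolf | the right bank: the cabbage, the corn, the mouse]
5. Boatman goes to the right bank with the fox and the hen.  [the left bank: the ferret, the wolf | the right bank: the cabbage, the corn, the fox, the hen, the mouse]
6. Boatman goes back to the left bank with the corn and the mouse.  [the left bank: the corn, the ferret, the mouse, the wolf | the right bank: the cabbage, the fox, the hen]
7. Boatman goes to the right bank with the ferret and the wolf.  [the left bank: the corn, the mouse | the right bank: the cabbage, the ferret, the fox, the hen, the wolf]
8. Boatman goes back to the left bank alone.  [the left bank: the corn, the mouse | the right bank: the cabbage, the ferret, the fox, the hen, the wolf]
9. Boatman goes to the right bank with the corn and the mouse.  [the left bank: — | the right bank: the cabbage, the corn, the ferret, the fox, the hen, the mouse, the wolf]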